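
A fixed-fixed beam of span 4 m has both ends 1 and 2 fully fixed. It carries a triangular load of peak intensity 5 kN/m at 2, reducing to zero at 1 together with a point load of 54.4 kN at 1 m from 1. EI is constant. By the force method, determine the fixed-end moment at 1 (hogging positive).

M_1 = 33.27 kN·m

Take the two fixed-end moments M_1, M_2 as redundants; the released structure is the simple span 12.
End rotations of the released simple span under the applied load (×1/EI):
  at 1: triangular load, peak 5: 7w₀L³/(360EI) = 6.222/EI
  at 2: triangular load, peak 5: w₀L³/(45EI) = 7.111/EI
  at 1: point load 54.4 at a = 1: Pab(L + b)/(6LEI) = 47.6/EI
  at 2: point load 54.4 at a = 1: Pab(L + a)/(6LEI) = 34/EI
  θ_10 = 53.82/EI,  θ_20 = 41.11/EI
Flexibility coefficients: a unit moment at one end gives L/(3EI) there and L/(6EI) at the far end, so f₁₁ = f₂₂ = 1.333/EI and f₁₂ = f₂₁ = 0.6667/EI.
Compatibility — zero rotation at each built-in end:
  1.333 M_1 + 0.6667 M_2 = 53.82
  0.6667 M_1 + 1.333 M_2 = 41.11
Solving the pair gives M_1 = 33.27 kN·m and M_2 = 14.2 kN·m (hogging).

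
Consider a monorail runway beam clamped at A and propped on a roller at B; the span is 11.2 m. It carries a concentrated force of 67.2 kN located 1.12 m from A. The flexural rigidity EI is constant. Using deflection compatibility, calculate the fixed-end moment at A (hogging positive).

M_A = 64.35 kN·m

Choose R_B as the redundant. The primary structure is the cantilever fixed at A.
Primary-structure tip deflection at B by superposition:
  point load 67.2 at a = 1.12: Pa²(3L − a)/(6EI) = 456.3/EI
Tip deflection under a unit load at B: L³/(3EI) = 468.3/EI.
The prop prevents deflection at B: R_B = δ_0/δ_{BB} = 456.3/468.3 = 0.9744 kN.
Moment equilibrium about A: M_A = Σ(load moments about A) − R_B·L = 75.26 − 0.9744×11.2 = 64.35 kN·m.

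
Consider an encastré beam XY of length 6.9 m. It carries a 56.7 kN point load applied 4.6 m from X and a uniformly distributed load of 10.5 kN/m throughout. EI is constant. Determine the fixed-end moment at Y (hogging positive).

Release both end moments; the primary structure is a simply-supported span XY with redundants M_X and M_Y.
On the primary (simply-supported) span, the end slopes from the loading are:
  at X: point load 56.7 at a = 4.6: Pab(L + b)/(6LEI) = 133.3/EI
  at Y: point load 56.7 at a = 4.6: Pab(L + a)/(6LEI) = 166.6/EI
  at X: UDL 10.5: wL³/(24EI) = 143.7/EI
  at Y: UDL 10.5: wL³/(24EI) = 143.7/EI
  θ_X0 = 277/EI,  θ_Y0 = 310.4/EI
Flexibility coefficients: a unit moment at one end gives L/(3EI) there and L/(6EI) at the far end, so f₁₁ = f₂₂ = 2.3/EI and f₁₂ = f₂₁ = 1.15/EI.
Compatibility — zero rotation at each built-in end:
  2.3 M_X + 1.15 M_Y = 277
  1.15 M_X + 2.3 M_Y = 310.4
Solving the pair gives M_X = 70.64 kN·m and M_Y = 99.62 kN·m (hogging).

M_Y = 99.62 kN·m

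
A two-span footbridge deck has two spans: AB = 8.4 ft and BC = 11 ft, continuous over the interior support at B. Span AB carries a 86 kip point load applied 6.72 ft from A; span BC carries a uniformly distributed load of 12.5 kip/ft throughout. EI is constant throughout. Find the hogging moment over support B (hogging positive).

Insert a hinge at B; M_B is the redundant, and each span becomes simply supported.
Rotations at B on the released spans (each span's end-slope, ×1/EI):
  span AB: point load 86 at a = 6.72: Pab(L + a)/(6LEI) = 291.3/EI
  span BC: UDL 12.5: wL³/(24EI) = 693.2/EI
  relative rotation θ_0 = (291.3 + 693.2)/EI = 984.5/EI
A unit hogging moment at B produces rotation L₁/(3EI) + L₂/(3EI) = 6.467/EI.
Slope continuity at B: θ_0 = M_B·6.467/EI, so M_B = 984.5/6.467 = 152.2 kip·ft (hogging).

M_B = 152.2 kip·ft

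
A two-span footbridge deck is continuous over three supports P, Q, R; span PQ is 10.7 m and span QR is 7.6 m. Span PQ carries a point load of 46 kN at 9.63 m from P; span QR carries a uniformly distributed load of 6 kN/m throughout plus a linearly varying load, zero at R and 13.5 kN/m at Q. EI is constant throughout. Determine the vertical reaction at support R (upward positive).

Release continuity at Q by inserting a hinge; the redundant is the internal moment M_Q. The primary structure is two simply-supported spans PQ and QR.
Discontinuity in slope at Q on the released structure — sum the simple-span end rotations:
  span PQ: point load 46 at a = 9.63: Pab(L + a)/(6LEI) = 150.1/EI
  span QR: UDL 6: wL³/(24EI) = 109.7/EI
  span QR: triangular load, peak 13.5: w₀L³/(45EI) = 131.7/EI
  relative rotation θ_0 = (150.1 + 241.4)/EI = 391.5/EI
A unit hogging moment at Q produces rotation L₁/(3EI) + L₂/(3EI) = 6.1/EI.
Compatibility: M_Q·(L₁+L₂)/(3EI) = θ_0, giving M_Q = 64.19 kN·m (hogging).
Span QR, ΣM about R: R_Q^{QR}·7.6 = 433.2 + 64.19, so R_Q^{QR} = 65.45 kN and R_R = 96.9 − 65.45 = 31.45 kN.

R_R = 31.45 kN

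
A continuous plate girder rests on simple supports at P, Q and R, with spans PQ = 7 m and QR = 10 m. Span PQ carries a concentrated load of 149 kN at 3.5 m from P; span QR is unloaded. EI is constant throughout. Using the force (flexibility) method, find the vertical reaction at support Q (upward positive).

Take M_Q as the redundant. Released structure: two simple spans PQ and QR with a hinge at Q.
Rotations at Q on the released spans (each span's end-slope, ×1/EI):
  span PQ: point load 149 at a = 3.5: Pab(L + a)/(6LEI) = 456.3/EI
  relative rotation θ_0 = (456.3 + 0)/EI = 456.3/EI
A unit hogging moment at Q produces rotation L₁/(3EI) + L₂/(3EI) = 5.667/EI.
Compatibility: M_Q·(L₁+L₂)/(3EI) = θ_0, giving M_Q = 80.53 kN·m (hogging).
Span PQ, ΣM about P with M_Q applied at Q: R_Q^{PQ}·7 = 521.5 + 80.53, so R_Q^{PQ} = 86 kN and R_P = 149 − 86 = 63 kN.
Span QR, ΣM about R: R_Q^{QR}·10 = 0 + 80.53, so R_Q^{QR} = 8.053 kN and R_R = 0 − 8.053 = -8.053 kN.
R_Q = 86 + 8.053 = 94.06 kN.

R_Q = 94.06 kN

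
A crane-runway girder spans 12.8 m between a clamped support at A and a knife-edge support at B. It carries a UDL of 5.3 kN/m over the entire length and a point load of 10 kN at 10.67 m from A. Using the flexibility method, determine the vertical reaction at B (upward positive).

R_B = 32.97 kN

Choose R_B as the redundant. The primary structure is the cantilever fixed at A.
Primary-structure tip deflection at B by superposition:
  UDL 5.3: wL⁴/(8EI) = 17784/EI
  point load 10 at a = 10.67: Pa²(3L − a)/(6EI) = 5262/EI
  δ_0 = 23046/EI
Flexibility coefficient — unit upward force at B: δ_{BB} = L³/(3EI) = 699.1/EI.
The prop prevents deflection at B: R_B = δ_0/δ_{BB} = 23046/699.1 = 32.97 kN.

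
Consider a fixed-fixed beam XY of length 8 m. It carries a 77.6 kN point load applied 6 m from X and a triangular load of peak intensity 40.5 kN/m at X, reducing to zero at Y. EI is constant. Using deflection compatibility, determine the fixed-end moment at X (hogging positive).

Release both end moments; the primary structure is a simply-supported span XY with redundants M_X and M_Y.
Simple-span end rotations at X and Y under the given loads:
  at X: point load 77.6 at a = 6: Pab(L + b)/(6LEI) = 194/EI
  at Y: point load 77.6 at a = 6: Pab(L + a)/(6LEI) = 271.6/EI
  at X: triangular load, peak 40.5: w₀L³/(45EI) = 460.8/EI
  at Y: triangular load, peak 40.5: 7w₀L³/(360EI) = 403.2/EI
  θ_X0 = 654.8/EI,  θ_Y0 = 674.8/EI
Flexibility coefficients: a unit moment at one end gives L/(3EI) there and L/(6EI) at the far end, so f₁₁ = f₂₂ = 2.667/EI and f₁₂ = f₂₁ = 1.333/EI.
Compatibility — zero rotation at each built-in end:
  2.667 M_X + 1.333 M_Y = 654.8
  1.333 M_X + 2.667 M_Y = 674.8
Solving the pair gives M_X = 158.7 kN·m and M_Y = 173.7 kN·m (hogging).

M_X = 158.7 kN·m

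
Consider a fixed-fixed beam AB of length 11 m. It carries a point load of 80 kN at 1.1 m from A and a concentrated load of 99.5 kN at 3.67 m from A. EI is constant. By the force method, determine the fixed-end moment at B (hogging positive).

M_B = 89.1 kN·m

Take the two fixed-end moments M_A, M_B as redundants; the released structure is the simple span AB.
Simple-span end rotations at A and B under the given loads:
  at A: point load 80 at a = 1.1: Pab(L + b)/(6LEI) = 275.9/EI
  at B: point load 80 at a = 1.1: Pab(L + a)/(6LEI) = 159.7/EI
  at A: point load 99.5 at a = 3.67: Pab(L + b)/(6LEI) = 743.4/EI
  at B: point load 99.5 at a = 3.67: Pab(L + a)/(6LEI) = 594.9/EI
  θ_A0 = 1019/EI,  θ_B0 = 754.7/EI
Flexibility coefficients: a unit moment at one end gives L/(3EI) there and L/(6EI) at the far end, so f₁₁ = f₂₂ = 3.667/EI and f₁₂ = f₂₁ = 1.833/EI.
Compatibility — zero rotation at each built-in end:
  3.667 M_A + 1.833 M_B = 1019
  1.833 M_A + 3.667 M_B = 754.7
Solving the pair gives M_A = 233.4 kN·m and M_B = 89.1 kN·m (hogging).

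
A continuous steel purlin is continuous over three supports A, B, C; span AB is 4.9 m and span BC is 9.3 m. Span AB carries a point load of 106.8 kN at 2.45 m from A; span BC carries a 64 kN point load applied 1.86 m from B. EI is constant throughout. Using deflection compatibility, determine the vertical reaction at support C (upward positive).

R_C = 3.123 kN

Insert a hinge at B; M_B is the redundant, and each span becomes simply supported.
Discontinuity in slope at B on the released structure — sum the simple-span end rotations:
  span AB: point load 106.8 at a = 2.45: Pab(L + a)/(6LEI) = 160.3/EI
  span BC: point load 64 at a = 1.86: Pab(L + b)/(6LEI) = 265.7/EI
  relative rotation θ_0 = (160.3 + 265.7)/EI = 426/EI
A unit hogging moment at B produces rotation L₁/(3EI) + L₂/(3EI) = 4.733/EI.
Slope continuity at B: θ_0 = M_B·4.733/EI, so M_B = 426/4.733 = 89.99 kN·m (hogging).
Span BC, ΣM about C: R_B^{BC}·9.3 = 476.2 + 89.99, so R_B^{BC} = 60.88 kN and R_C = 64 − 60.88 = 3.123 kN.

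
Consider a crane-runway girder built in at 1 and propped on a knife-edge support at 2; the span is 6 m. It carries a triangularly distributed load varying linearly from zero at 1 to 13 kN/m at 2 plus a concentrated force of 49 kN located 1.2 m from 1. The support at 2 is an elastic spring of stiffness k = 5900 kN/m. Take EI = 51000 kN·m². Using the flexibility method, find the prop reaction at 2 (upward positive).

Choose R_2 as the redundant. The primary structure is the cantilever fixed at 1.
Primary-structure tip deflection at 2 by superposition:
  triangular load, peak 13 at the free end: 11w₀L⁴/(120EI) = 1544/EI
  point load 49 at a = 1.2: Pa²(3L − a)/(6EI) = 197.6/EI
  δ_0 = 1742/EI
Tip deflection under a unit load at 2: L³/(3EI) = 72/EI.
With EI = 51000 kN·m²: δ_0 = 0.034156 m and δ_{22} = 0.001412 m/kN.
Compatibility — the spring shortens by R_2/k under the reaction it provides: δ_0 − R_2·δ_{22} = R_2/k. With 1/k = 0.000169 m/kN, R_2 = δ_0 / (δ_{22} + 1/k) = 0.034156 / (0.001412 + 0.000169) = 21.6 kN.

R_2 = 21.6 kN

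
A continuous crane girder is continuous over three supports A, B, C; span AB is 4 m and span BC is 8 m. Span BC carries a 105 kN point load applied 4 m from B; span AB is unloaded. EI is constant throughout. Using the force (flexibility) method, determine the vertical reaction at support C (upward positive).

R_C = 39.38 kN

Take M_B as the redundant. Released structure: two simple spans AB and BC with a hinge at B.
Discontinuity in slope at B on the released structure — sum the simple-span end rotations:
  span BC: point load 105 at a = 4: Pab(L + b)/(6LEI) = 420/EI
  relative rotation θ_0 = (0 + 420)/EI = 420/EI
A unit hogging moment at B produces rotation L₁/(3EI) + L₂/(3EI) = 4/EI.
Slope continuity at B: θ_0 = M_B·4/EI, so M_B = 420/4 = 105 kN·m (hogging).
Span BC, ΣM about C: R_B^{BC}·8 = 420 + 105, so R_B^{BC} = 65.62 kN and R_C = 105 − 65.62 = 39.38 kN.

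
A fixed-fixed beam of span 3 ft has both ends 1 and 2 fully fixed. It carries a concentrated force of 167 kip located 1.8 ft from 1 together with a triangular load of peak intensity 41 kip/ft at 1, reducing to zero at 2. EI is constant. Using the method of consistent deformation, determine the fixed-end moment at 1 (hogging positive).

M_1 = 66.55 kip·ft

Release both end moments; the primary structure is a simply-supported span 12 with redundants M_1 and M_2.
Simple-span end rotations at 1 and 2 under the given loads:
  at 1: point load 167 at a = 1.8: Pab(L + b)/(6LEI) = 84.17/EI
  at 2: point load 167 at a = 1.8: Pab(L + a)/(6LEI) = 96.19/EI
  at 1: triangular load, peak 41: w₀L³/(45EI) = 24.6/EI
  at 2: triangular load, peak 41: 7w₀L³/(360EI) = 21.52/EI
  θ_10 = 108.8/EI,  θ_20 = 117.7/EI
Flexibility coefficients: a unit moment at one end gives L/(3EI) there and L/(6EI) at the far end, so f₁₁ = f₂₂ = 1/EI and f₁₂ = f₂₁ = 0.5/EI.
Compatibility — zero rotation at each built-in end:
  1 M_1 + 0.5 M_2 = 108.8
  0.5 M_1 + 1 M_2 = 117.7
Solving the pair gives M_1 = 66.55 kip·ft and M_2 = 84.44 kip·ft (hogging).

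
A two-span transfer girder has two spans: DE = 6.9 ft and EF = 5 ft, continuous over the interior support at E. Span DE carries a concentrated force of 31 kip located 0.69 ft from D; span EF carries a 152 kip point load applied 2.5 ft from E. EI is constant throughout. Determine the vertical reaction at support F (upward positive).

R_F = 62.8 kip

Insert a hinge at E; M_E is the redundant, and each span becomes simply supported.
Discontinuity in slope at E on the released structure — sum the simple-span end rotations:
  span DE: point load 31 at a = 0.69: Pab(L + a)/(6LEI) = 24.35/EI
  span EF: point load 152 at a = 2.5: Pab(L + b)/(6LEI) = 237.5/EI
  relative rotation θ_0 = (24.35 + 237.5)/EI = 261.9/EI
A unit hogging moment at E produces rotation L₁/(3EI) + L₂/(3EI) = 3.967/EI.
Slope continuity at E: θ_0 = M_E·3.967/EI, so M_E = 261.9/3.967 = 66.01 kip·ft (hogging).
Span EF, ΣM about F: R_E^{EF}·5 = 380 + 66.01, so R_E^{EF} = 89.2 kip and R_F = 152 − 89.2 = 62.8 kip.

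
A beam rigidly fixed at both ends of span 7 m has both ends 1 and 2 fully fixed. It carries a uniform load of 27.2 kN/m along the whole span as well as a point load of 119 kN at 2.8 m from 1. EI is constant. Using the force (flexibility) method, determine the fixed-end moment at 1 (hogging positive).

M_1 = 231 kN·m

Take the two fixed-end moments M_1, M_2 as redundants; the released structure is the simple span 12.
End rotations of the released simple span under the applied load (×1/EI):
  at 1: UDL 27.2: wL³/(24EI) = 388.7/EI
  at 2: UDL 27.2: wL³/(24EI) = 388.7/EI
  at 1: point load 119 at a = 2.8: Pab(L + b)/(6LEI) = 373.2/EI
  at 2: point load 119 at a = 2.8: Pab(L + a)/(6LEI) = 326.5/EI
  θ_10 = 761.9/EI,  θ_20 = 715.3/EI
Flexibility coefficients: a unit moment at one end gives L/(3EI) there and L/(6EI) at the far end, so f₁₁ = f₂₂ = 2.333/EI and f₁₂ = f₂₁ = 1.167/EI.
Compatibility — zero rotation at each built-in end:
  2.333 M_1 + 1.167 M_2 = 761.9
  1.167 M_1 + 2.333 M_2 = 715.3
Solving the pair gives M_1 = 231 kN·m and M_2 = 191 kN·m (hogging).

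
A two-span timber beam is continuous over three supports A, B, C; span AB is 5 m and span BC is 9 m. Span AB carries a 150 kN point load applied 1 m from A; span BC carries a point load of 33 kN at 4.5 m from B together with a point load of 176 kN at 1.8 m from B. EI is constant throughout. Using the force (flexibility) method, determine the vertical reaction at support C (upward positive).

Release continuity at B by inserting a hinge; the redundant is the internal moment M_B. The primary structure is two simply-supported spans AB and BC.
Rotations at B on the released spans (each span's end-slope, ×1/EI):
  span AB: point load 150 at a = 1: Pab(L + a)/(6LEI) = 120/EI
  span BC: point load 33 at a = 4.5: Pab(L + b)/(6LEI) = 167.1/EI
  span BC: point load 176 at a = 1.8: Pab(L + b)/(6LEI) = 684.3/EI
  relative rotation θ_0 = (120 + 851.4)/EI = 971.4/EI
A unit hogging moment at B produces rotation L₁/(3EI) + L₂/(3EI) = 4.667/EI.
Compatibility: M_B·(L₁+L₂)/(3EI) = θ_0, giving M_B = 208.1 kN·m (hogging).
Span BC, ΣM about C: R_B^{BC}·9 = 1416 + 208.1, so R_B^{BC} = 180.4 kN and R_C = 209 − 180.4 = 28.57 kN.

R_C = 28.57 kN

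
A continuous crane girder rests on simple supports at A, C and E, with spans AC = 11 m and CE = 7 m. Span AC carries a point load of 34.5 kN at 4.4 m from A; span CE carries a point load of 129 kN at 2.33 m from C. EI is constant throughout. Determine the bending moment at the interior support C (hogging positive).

M_C = 104 kN·m

Release continuity at C by inserting a hinge; the redundant is the internal moment M_C. The primary structure is two simply-supported spans AC and CE.
Discontinuity in slope at C on the released structure — sum the simple-span end rotations:
  span AC: point load 34.5 at a = 4.4: Pab(L + a)/(6LEI) = 233.8/EI
  span CE: point load 129 at a = 2.33: Pab(L + b)/(6LEI) = 390/EI
  relative rotation θ_0 = (233.8 + 390)/EI = 623.8/EI
A unit hogging moment at C produces rotation L₁/(3EI) + L₂/(3EI) = 6/EI.
Compatibility: M_C·(L₁+L₂)/(3EI) = θ_0, giving M_C = 104 kN·m (hogging).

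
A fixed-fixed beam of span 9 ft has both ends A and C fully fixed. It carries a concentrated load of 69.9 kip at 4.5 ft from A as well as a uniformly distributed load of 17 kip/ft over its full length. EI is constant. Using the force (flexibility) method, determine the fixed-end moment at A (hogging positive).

M_A = 193.4 kip·ft

Release both end moments; the primary structure is a simply-supported span AC with redundants M_A and M_C.
On the primary (simply-supported) span, the end slopes from the loading are:
  at A: point load 69.9 at a = 4.5: Pab(L + b)/(6LEI) = 353.9/EI
  at C: point load 69.9 at a = 4.5: Pab(L + a)/(6LEI) = 353.9/EI
  at A: UDL 17: wL³/(24EI) = 516.4/EI
  at C: UDL 17: wL³/(24EI) = 516.4/EI
  θ_A0 = 870.2/EI,  θ_C0 = 870.2/EI
Flexibility coefficients: a unit moment at one end gives L/(3EI) there and L/(6EI) at the far end, so f₁₁ = f₂₂ = 3/EI and f₁₂ = f₂₁ = 1.5/EI.
Compatibility — zero rotation at each built-in end:
  3 M_A + 1.5 M_C = 870.2
  1.5 M_A + 3 M_C = 870.2
Solving the pair gives M_A = 193.4 kip·ft and M_C = 193.4 kip·ft (hogging).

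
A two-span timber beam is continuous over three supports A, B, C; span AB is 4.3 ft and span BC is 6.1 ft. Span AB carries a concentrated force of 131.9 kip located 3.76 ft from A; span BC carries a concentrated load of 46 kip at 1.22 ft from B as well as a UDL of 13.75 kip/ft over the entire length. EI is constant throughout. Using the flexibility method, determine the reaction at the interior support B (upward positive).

Release continuity at B by inserting a hinge; the redundant is the internal moment M_B. The primary structure is two simply-supported spans AB and BC.
Rotations at B on the released spans (each span's end-slope, ×1/EI):
  span AB: point load 131.9 at a = 3.76: Pab(L + a)/(6LEI) = 83.66/EI
  span BC: point load 46 at a = 1.22: Pab(L + b)/(6LEI) = 82.16/EI
  span BC: UDL 13.75: wL³/(24EI) = 130/EI
  relative rotation θ_0 = (83.66 + 212.2)/EI = 295.9/EI
A unit hogging moment at B produces rotation L₁/(3EI) + L₂/(3EI) = 3.467/EI.
Compatibility: M_B·(L₁+L₂)/(3EI) = θ_0, giving M_B = 85.35 kip·ft (hogging).
Span AB, ΣM about A with M_B applied at B: R_B^{AB}·4.3 = 495.9 + 85.35, so R_B^{AB} = 135.2 kip and R_A = 131.9 − 135.2 = -3.284 kip.
Span BC, ΣM about C: R_B^{BC}·6.1 = 480.3 + 85.35, so R_B^{BC} = 92.73 kip and R_C = 129.9 − 92.73 = 37.15 kip.
R_B = 135.2 + 92.73 = 227.9 kip.

R_B = 227.9 kip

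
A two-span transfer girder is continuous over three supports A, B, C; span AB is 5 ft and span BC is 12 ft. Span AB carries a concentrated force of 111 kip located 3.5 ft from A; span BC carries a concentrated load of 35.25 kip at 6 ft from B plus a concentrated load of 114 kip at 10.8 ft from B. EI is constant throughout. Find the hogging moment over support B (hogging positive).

Release continuity at B by inserting a hinge; the redundant is the internal moment M_B. The primary structure is two simply-supported spans AB and BC.
Rotations at B on the released spans (each span's end-slope, ×1/EI):
  span AB: point load 111 at a = 3.5: Pab(L + a)/(6LEI) = 165.1/EI
  span BC: point load 35.25 at a = 6: Pab(L + b)/(6LEI) = 317.2/EI
  span BC: point load 114 at a = 10.8: Pab(L + b)/(6LEI) = 270.9/EI
  relative rotation θ_0 = (165.1 + 588.1)/EI = 753.2/EI
A unit hogging moment at B produces rotation L₁/(3EI) + L₂/(3EI) = 5.667/EI.
Compatibility: M_B·(L₁+L₂)/(3EI) = θ_0, giving M_B = 132.9 kip·ft (hogging).

M_B = 132.9 kip·ft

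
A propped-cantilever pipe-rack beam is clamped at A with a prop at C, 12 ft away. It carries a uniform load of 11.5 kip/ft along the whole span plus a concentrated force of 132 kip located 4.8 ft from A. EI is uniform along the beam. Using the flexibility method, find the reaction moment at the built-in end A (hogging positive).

M_A = 511.1 kip·ft

Choose R_C as the redundant. The primary structure is the cantilever fixed at A.
Free-end deflection of the primary structure under the applied loading (downward +):
  UDL 11.5: wL⁴/(8EI) = 29808/EI
  point load 132 at a = 4.8: Pa²(3L − a)/(6EI) = 15815/EI
  δ_0 = 45623/EI
Flexibility coefficient — unit upward force at C: δ_{CC} = L³/(3EI) = 576/EI.
Compatibility at C: δ_0 − R_C·δ_{CC} = 0, so R_C = 45623/576 = 79.21 kip.
Moment equilibrium about A: M_A = Σ(load moments about A) − R_C·L = 1462 − 79.21×12 = 511.1 kip·ft.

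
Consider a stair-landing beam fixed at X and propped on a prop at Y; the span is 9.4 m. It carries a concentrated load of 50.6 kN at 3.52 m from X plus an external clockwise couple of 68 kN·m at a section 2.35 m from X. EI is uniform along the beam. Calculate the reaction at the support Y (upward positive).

R_Y = 14.06 kN

Remove the prop at Y; the released (primary) structure is a cantilever built in at X.
Downward deflection at the released point Y due to the loads:
  point load 50.6 at a = 3.52: Pa²(3L − a)/(6EI) = 2579/EI
  clockwise couple 68 at a = 2.35: M₀a(2L − a)/(2EI) = 1314/EI
  δ_0 = 3893/EI
Tip deflection under a unit load at Y: L³/(3EI) = 276.9/EI.
The prop prevents deflection at Y: R_Y = δ_0/δ_{YY} = 3893/276.9 = 14.06 kN.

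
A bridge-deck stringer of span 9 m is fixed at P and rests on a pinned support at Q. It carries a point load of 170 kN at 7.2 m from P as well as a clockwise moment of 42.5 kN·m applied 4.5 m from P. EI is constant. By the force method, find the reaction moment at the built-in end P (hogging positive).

Remove the prop at Q; the released (primary) structure is a cantilever built in at P.
Free-end deflection of the primary structure under the applied loading (downward +):
  point load 170 at a = 7.2: Pa²(3L − a)/(6EI) = 29082/EI
  clockwise couple 42.5 at a = 4.5: M₀a(2L − a)/(2EI) = 1291/EI
  δ_0 = 30373/EI
Tip deflection under a unit load at Q: L³/(3EI) = 243/EI.
Compatibility at Q: δ_0 − R_Q·δ_{QQ} = 0, so R_Q = 30373/243 = 125 kN.
Moment equilibrium about P: M_P = Σ(load moments about P) − R_Q·L = 1266 − 125×9 = 141.6 kN·m.

M_P = 141.6 kN·m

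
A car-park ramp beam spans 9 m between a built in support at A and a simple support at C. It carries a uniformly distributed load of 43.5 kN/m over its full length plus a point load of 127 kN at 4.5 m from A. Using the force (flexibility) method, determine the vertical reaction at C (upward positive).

R_C = 186.5 kN

Release the roller at C. Primary structure: cantilever fixed at A.
Primary-structure tip deflection at C by superposition:
  UDL 43.5: wL⁴/(8EI) = 35675/EI
  point load 127 at a = 4.5: Pa²(3L − a)/(6EI) = 9644/EI
  δ_0 = 45320/EI
Tip deflection under a unit load at C: L³/(3EI) = 243/EI.
Compatibility at C: δ_0 − R_C·δ_{CC} = 0, so R_C = 45320/243 = 186.5 kN.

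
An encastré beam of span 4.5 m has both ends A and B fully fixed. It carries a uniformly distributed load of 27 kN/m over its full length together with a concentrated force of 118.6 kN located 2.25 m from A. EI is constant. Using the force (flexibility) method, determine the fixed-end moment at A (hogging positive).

Take the two fixed-end moments M_A, M_B as redundants; the released structure is the simple span AB.
On the primary (simply-supported) span, the end slopes from the loading are:
  at A: UDL 27: wL³/(24EI) = 102.5/EI
  at B: UDL 27: wL³/(24EI) = 102.5/EI
  at A: point load 118.6 at a = 2.25: Pab(L + b)/(6LEI) = 150.1/EI
  at B: point load 118.6 at a = 2.25: Pab(L + a)/(6LEI) = 150.1/EI
  θ_A0 = 252.6/EI,  θ_B0 = 252.6/EI
Flexibility coefficients: a unit moment at one end gives L/(3EI) there and L/(6EI) at the far end, so f₁₁ = f₂₂ = 1.5/EI and f₁₂ = f₂₁ = 0.75/EI.
Compatibility — zero rotation at each built-in end:
  1.5 M_A + 0.75 M_B = 252.6
  0.75 M_A + 1.5 M_B = 252.6
Solving the pair gives M_A = 112.3 kN·m and M_B = 112.3 kN·m (hogging).

M_A = 112.3 kN·m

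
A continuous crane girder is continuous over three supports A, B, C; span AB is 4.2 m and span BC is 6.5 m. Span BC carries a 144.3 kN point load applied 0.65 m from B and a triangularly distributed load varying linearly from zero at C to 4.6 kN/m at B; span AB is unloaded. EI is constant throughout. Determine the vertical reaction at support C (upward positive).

R_C = 10.71 kN

Release continuity at B by inserting a hinge; the redundant is the internal moment M_B. The primary structure is two simply-supported spans AB and BC.
Rotations at B on the released spans (each span's end-slope, ×1/EI):
  span BC: point load 144.3 at a = 0.65: Pab(L + b)/(6LEI) = 173.8/EI
  span BC: triangular load, peak 4.6: w₀L³/(45EI) = 28.07/EI
  relative rotation θ_0 = (0 + 201.8)/EI = 201.8/EI
A unit hogging moment at B produces rotation L₁/(3EI) + L₂/(3EI) = 3.567/EI.
Slope continuity at B: θ_0 = M_B·3.567/EI, so M_B = 201.8/3.567 = 56.59 kN·m (hogging).
Span BC, ΣM about C: R_B^{BC}·6.5 = 908.9 + 56.59, so R_B^{BC} = 148.5 kN and R_C = 159.2 − 148.5 = 10.71 kN.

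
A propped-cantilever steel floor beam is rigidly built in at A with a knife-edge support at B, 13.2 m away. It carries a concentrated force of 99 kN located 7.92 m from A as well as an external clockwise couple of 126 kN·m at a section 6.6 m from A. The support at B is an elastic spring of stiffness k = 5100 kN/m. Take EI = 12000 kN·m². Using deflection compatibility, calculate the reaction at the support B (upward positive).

Choose R_B as the redundant. The primary structure is the cantilever fixed at A.
Downward deflection at the released point B due to the loads:
  point load 99 at a = 7.92: Pa²(3L − a)/(6EI) = 32788/EI
  clockwise couple 126 at a = 6.6: M₀a(2L − a)/(2EI) = 8233/EI
  δ_0 = 41021/EI
Tip deflection under a unit load at B: L³/(3EI) = 766.7/EI.
With EI = 12000 kN·m²: δ_0 = 3.4184 m and δ_{BB} = 0.063888 m/kN.
Compatibility — the spring shortens by R_B/k under the reaction it provides: δ_0 − R_B·δ_{BB} = R_B/k. With 1/k = 0.000196 m/kN, R_B = δ_0 / (δ_{BB} + 1/k) = 3.4184 / (0.063888 + 0.000196) = 53.34 kN.

R_B = 53.34 kN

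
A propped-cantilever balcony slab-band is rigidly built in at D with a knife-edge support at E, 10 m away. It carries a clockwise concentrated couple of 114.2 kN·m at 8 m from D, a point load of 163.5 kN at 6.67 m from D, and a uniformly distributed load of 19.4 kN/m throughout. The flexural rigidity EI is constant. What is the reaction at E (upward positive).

Take the reaction at E as the redundant and release it; the primary structure is a cantilever fixed at D.
Deflection at E on the released cantilever, summing each load's contribution:
  clockwise couple 114.2 at a = 8: M₀a(2L − a)/(2EI) = 5482/EI
  point load 163.5 at a = 6.67: Pa²(3L − a)/(6EI) = 28283/EI
  UDL 19.4: wL⁴/(8EI) = 24250/EI
  δ_0 = 58015/EI
Tip deflection under a unit load at E: L³/(3EI) = 333.3/EI.
The prop prevents deflection at E: R_E = δ_0/δ_{EE} = 58015/333.3 = 174 kN.

R_E = 174 kN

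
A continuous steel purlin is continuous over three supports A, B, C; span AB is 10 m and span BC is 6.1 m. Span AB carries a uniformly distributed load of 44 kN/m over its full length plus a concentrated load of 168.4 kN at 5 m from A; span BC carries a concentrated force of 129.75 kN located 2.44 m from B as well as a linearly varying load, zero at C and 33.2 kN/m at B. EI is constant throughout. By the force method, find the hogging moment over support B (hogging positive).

M_B = 626.5 kN·m

Insert a hinge at B; M_B is the redundant, and each span becomes simply supported.
End slopes at the hinge B, treating each span as simply supported:
  span AB: UDL 44: wL³/(24EI) = 1833/EI
  span AB: point load 168.4 at a = 5: Pab(L + a)/(6LEI) = 1052/EI
  span BC: point load 129.75 at a = 2.44: Pab(L + b)/(6LEI) = 309/EI
  span BC: triangular load, peak 33.2: w₀L³/(45EI) = 167.5/EI
  relative rotation θ_0 = (2886 + 476.5)/EI = 3362/EI
A unit hogging moment at B produces rotation L₁/(3EI) + L₂/(3EI) = 5.367/EI.
Slope continuity at B: θ_0 = M_B·5.367/EI, so M_B = 3362/5.367 = 626.5 kN·m (hogging).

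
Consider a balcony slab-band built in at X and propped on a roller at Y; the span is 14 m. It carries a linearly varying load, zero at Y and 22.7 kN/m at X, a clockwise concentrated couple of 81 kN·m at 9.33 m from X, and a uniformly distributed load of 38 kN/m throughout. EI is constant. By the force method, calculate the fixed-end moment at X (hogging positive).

Take the reaction at Y as the redundant and release it; the primary structure is a cantilever fixed at X.
Downward deflection at the released point Y due to the loads:
  triangular load, peak 22.7 at the fixed end: w₀L⁴/(30EI) = 29068/EI
  clockwise couple 81 at a = 9.33: M₀a(2L − a)/(2EI) = 7055/EI
  UDL 38: wL⁴/(8EI) = 182476/EI
  δ_0 = 218599/EI
Flexibility coefficient — unit upward force at Y: δ_{YY} = L³/(3EI) = 914.7/EI.
The prop prevents deflection at Y: R_Y = δ_0/δ_{YY} = 218599/914.7 = 239 kN.
Moment equilibrium about X: M_X = Σ(load moments about X) − R_Y·L = 4547 − 239×14 = 1201 kN·m.

M_X = 1201 kN·m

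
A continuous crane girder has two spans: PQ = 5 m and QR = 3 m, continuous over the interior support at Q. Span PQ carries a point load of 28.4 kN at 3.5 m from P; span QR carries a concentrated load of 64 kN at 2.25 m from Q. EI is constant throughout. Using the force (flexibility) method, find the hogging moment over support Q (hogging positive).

M_Q = 24.28 kN·m

Release continuity at Q by inserting a hinge; the redundant is the internal moment M_Q. The primary structure is two simply-supported spans PQ and QR.
Rotations at Q on the released spans (each span's end-slope, ×1/EI):
  span PQ: point load 28.4 at a = 3.5: Pab(L + a)/(6LEI) = 42.24/EI
  span QR: point load 64 at a = 2.25: Pab(L + b)/(6LEI) = 22.5/EI
  relative rotation θ_0 = (42.24 + 22.5)/EI = 64.75/EI
A unit hogging moment at Q produces rotation L₁/(3EI) + L₂/(3EI) = 2.667/EI.
Compatibility: M_Q·(L₁+L₂)/(3EI) = θ_0, giving M_Q = 24.28 kN·m (hogging).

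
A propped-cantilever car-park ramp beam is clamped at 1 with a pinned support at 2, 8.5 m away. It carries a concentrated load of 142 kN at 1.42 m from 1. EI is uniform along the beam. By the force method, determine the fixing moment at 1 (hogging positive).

M_1 = 153.9 kN·m

Take the reaction at 2 as the redundant and release it; the primary structure is a cantilever fixed at 1.
Free-end deflection of the primary structure under the applied loading (downward +):
  point load 142 at a = 1.42: Pa²(3L − a)/(6EI) = 1149/EI
Tip deflection under a unit load at 2: L³/(3EI) = 204.7/EI.
Compatibility at 2: δ_0 − R_2·δ_{22} = 0, so R_2 = 1149/204.7 = 5.614 kN.
Moment equilibrium about 1: M_1 = Σ(load moments about 1) − R_2·L = 201.6 − 5.614×8.5 = 153.9 kN·m.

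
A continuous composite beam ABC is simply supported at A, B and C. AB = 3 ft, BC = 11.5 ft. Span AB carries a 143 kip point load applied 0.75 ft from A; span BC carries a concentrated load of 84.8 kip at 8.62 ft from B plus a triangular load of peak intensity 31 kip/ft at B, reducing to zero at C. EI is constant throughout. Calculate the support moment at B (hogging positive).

Insert a hinge at B; M_B is the redundant, and each span becomes simply supported.
Discontinuity in slope at B on the released structure — sum the simple-span end rotations:
  span AB: point load 143 at a = 0.75: Pab(L + a)/(6LEI) = 50.27/EI
  span BC: point load 84.8 at a = 8.62: Pab(L + b)/(6LEI) = 438.7/EI
  span BC: triangular load, peak 31: w₀L³/(45EI) = 1048/EI
  relative rotation θ_0 = (50.27 + 1486)/EI = 1537/EI
A unit hogging moment at B produces rotation L₁/(3EI) + L₂/(3EI) = 4.833/EI.
Slope continuity at B: θ_0 = M_B·4.833/EI, so M_B = 1537/4.833 = 317.9 kip·ft (hogging).

M_B = 317.9 kip·ft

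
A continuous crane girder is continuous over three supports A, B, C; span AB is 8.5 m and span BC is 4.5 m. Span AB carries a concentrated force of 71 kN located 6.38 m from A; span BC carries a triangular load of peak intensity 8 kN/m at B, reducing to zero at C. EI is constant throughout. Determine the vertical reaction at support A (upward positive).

Release continuity at B by inserting a hinge; the redundant is the internal moment M_B. The primary structure is two simply-supported spans AB and BC.
Discontinuity in slope at B on the released structure — sum the simple-span end rotations:
  span AB: point load 71 at a = 6.38: Pab(L + a)/(6LEI) = 280.2/EI
  span BC: triangular load, peak 8: w₀L³/(45EI) = 16.2/EI
  relative rotation θ_0 = (280.2 + 16.2)/EI = 296.4/EI
A unit hogging moment at B produces rotation L₁/(3EI) + L₂/(3EI) = 4.333/EI.
Compatibility: M_B·(L₁+L₂)/(3EI) = θ_0, giving M_B = 68.4 kN·m (hogging).
Span AB, ΣM about A with M_B applied at B: R_B^{AB}·8.5 = 453 + 68.4, so R_B^{AB} = 61.34 kN and R_A = 71 − 61.34 = 9.662 kN.

R_A = 9.662 kN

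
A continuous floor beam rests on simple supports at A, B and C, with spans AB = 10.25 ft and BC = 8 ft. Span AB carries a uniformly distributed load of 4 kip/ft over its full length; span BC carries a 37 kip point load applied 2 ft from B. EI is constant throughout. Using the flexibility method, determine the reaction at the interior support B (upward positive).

R_B = 59.55 kip

Insert a hinge at B; M_B is the redundant, and each span becomes simply supported.
End slopes at the hinge B, treating each span as simply supported:
  span AB: UDL 4: wL³/(24EI) = 179.5/EI
  span BC: point load 37 at a = 2: Pab(L + b)/(6LEI) = 129.5/EI
  relative rotation θ_0 = (179.5 + 129.5)/EI = 309/EI
A unit hogging moment at B produces rotation L₁/(3EI) + L₂/(3EI) = 6.083/EI.
Slope continuity at B: θ_0 = M_B·6.083/EI, so M_B = 309/6.083 = 50.79 kip·ft (hogging).
Span AB, ΣM about A with M_B applied at B: R_B^{AB}·10.25 = 210.1 + 50.79, so R_B^{AB} = 25.46 kip and R_A = 41 − 25.46 = 15.54 kip.
Span BC, ΣM about C: R_B^{BC}·8 = 222 + 50.79, so R_B^{BC} = 34.1 kip and R_C = 37 − 34.1 = 2.901 kip.
R_B = 25.46 + 34.1 = 59.55 kip.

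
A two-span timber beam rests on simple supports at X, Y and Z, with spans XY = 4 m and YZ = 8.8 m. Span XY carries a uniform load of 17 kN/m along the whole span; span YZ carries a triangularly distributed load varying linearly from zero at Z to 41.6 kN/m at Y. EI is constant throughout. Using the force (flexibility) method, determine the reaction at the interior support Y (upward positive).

Release continuity at Y by inserting a hinge; the redundant is the internal moment M_Y. The primary structure is two simply-supported spans XY and YZ.
Rotations at Y on the released spans (each span's end-slope, ×1/EI):
  span XY: UDL 17: wL³/(24EI) = 45.33/EI
  span YZ: triangular load, peak 41.6: w₀L³/(45EI) = 630/EI
  relative rotation θ_0 = (45.33 + 630)/EI = 675.3/EI
A unit hogging moment at Y produces rotation L₁/(3EI) + L₂/(3EI) = 4.267/EI.
Slope continuity at Y: θ_0 = M_Y·4.267/EI, so M_Y = 675.3/4.267 = 158.3 kN·m (hogging).
Span XY, ΣM about X with M_Y applied at Y: R_Y^{XY}·4 = 136 + 158.3, so R_Y^{XY} = 73.57 kN and R_X = 68 − 73.57 = -5.569 kN.
Span YZ, ΣM about Z: R_Y^{YZ}·8.8 = 1074 + 158.3, so R_Y^{YZ} = 140 kN and R_Z = 183 − 140 = 43.03 kN.
R_Y = 73.57 + 140 = 213.6 kN.

R_Y = 213.6 kN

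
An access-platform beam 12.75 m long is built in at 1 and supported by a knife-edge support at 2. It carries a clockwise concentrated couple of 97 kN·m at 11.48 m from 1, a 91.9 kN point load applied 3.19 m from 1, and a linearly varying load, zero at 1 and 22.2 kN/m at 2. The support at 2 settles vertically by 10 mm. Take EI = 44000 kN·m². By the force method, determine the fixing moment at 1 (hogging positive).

Take the reaction at 2 as the redundant and release it; the primary structure is a cantilever fixed at 1.
Deflection at 2 on the released cantilever, summing each load's contribution:
  clockwise couple 97 at a = 11.48: M₀a(2L − a)/(2EI) = 7806/EI
  point load 91.9 at a = 3.19: Pa²(3L − a)/(6EI) = 5465/EI
  triangular load, peak 22.2 at the free end: 11w₀L⁴/(120EI) = 53778/EI
  δ_0 = 67049/EI
Flexibility coefficient — unit upward force at 2: δ_{22} = L³/(3EI) = 690.9/EI.
With EI = 44000 kN·m²: δ_0 = 1.5238 m and δ_{22} = 0.015702 m/kN.
Compatibility — the beam at 2 must follow the support down by 0.01 m: δ_0 − R_2·δ_{22} = 0.01, so R_2 = (1.5238 − 0.01)/0.015702 = 96.41 kN.
Moment equilibrium about 1: M_1 = Σ(load moments about 1) − R_2·L = 1593 − 96.41×12.75 = 363.9 kN·m.

M_1 = 363.9 kN·m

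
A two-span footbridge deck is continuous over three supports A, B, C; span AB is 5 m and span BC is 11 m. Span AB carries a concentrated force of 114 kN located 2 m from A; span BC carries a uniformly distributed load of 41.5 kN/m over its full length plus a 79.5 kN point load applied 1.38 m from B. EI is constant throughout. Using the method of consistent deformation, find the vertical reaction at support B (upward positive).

Take M_B as the redundant. Released structure: two simple spans AB and BC with a hinge at B.
End slopes at the hinge B, treating each span as simply supported:
  span AB: point load 114 at a = 2: Pab(L + a)/(6LEI) = 159.6/EI
  span BC: UDL 41.5: wL³/(24EI) = 2302/EI
  span BC: point load 79.5 at a = 1.38: Pab(L + b)/(6LEI) = 329.7/EI
  relative rotation θ_0 = (159.6 + 2631)/EI = 2791/EI
A unit hogging moment at B produces rotation L₁/(3EI) + L₂/(3EI) = 5.333/EI.
Slope continuity at B: θ_0 = M_B·5.333/EI, so M_B = 2791/5.333 = 523.3 kN·m (hogging).
Span AB, ΣM about A with M_B applied at B: R_B^{AB}·5 = 228 + 523.3, so R_B^{AB} = 150.3 kN and R_A = 114 − 150.3 = -36.26 kN.
Span BC, ΣM about C: R_B^{BC}·11 = 3276 + 523.3, so R_B^{BC} = 345.3 kN and R_C = 536 − 345.3 = 190.7 kN.
R_B = 150.3 + 345.3 = 495.6 kN.

R_B = 495.6 kN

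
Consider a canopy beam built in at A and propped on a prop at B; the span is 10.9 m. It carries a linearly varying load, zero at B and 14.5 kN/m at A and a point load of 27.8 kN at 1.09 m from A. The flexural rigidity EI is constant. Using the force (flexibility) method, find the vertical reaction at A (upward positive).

R_A = 90.62 kN

Release the roller at B. Primary structure: cantilever fixed at A.
Deflection at B on the released cantilever, summing each load's contribution:
  triangular load, peak 14.5 at the fixed end: w₀L⁴/(30EI) = 6823/EI
  point load 27.8 at a = 1.09: Pa²(3L − a)/(6EI) = 174/EI
  δ_0 = 6997/EI
Flexibility coefficient — unit upward force at B: δ_{BB} = L³/(3EI) = 431.7/EI.
The prop prevents deflection at B: R_B = δ_0/δ_{BB} = 6997/431.7 = 16.21 kN.
Vertical equilibrium: R_A = ΣP − R_B = 106.8 − 16.21 = 90.62 kN.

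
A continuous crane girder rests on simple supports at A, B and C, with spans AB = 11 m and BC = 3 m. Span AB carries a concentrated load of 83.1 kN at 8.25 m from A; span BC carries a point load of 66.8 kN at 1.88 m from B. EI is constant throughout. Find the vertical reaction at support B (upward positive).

Insert a hinge at B; M_B is the redundant, and each span becomes simply supported.
Discontinuity in slope at B on the released structure — sum the simple-span end rotations:
  span AB: point load 83.1 at a = 8.25: Pab(L + a)/(6LEI) = 549.9/EI
  span BC: point load 66.8 at a = 1.88: Pab(L + b)/(6LEI) = 32.19/EI
  relative rotation θ_0 = (549.9 + 32.19)/EI = 582.1/EI
A unit hogging moment at B produces rotation L₁/(3EI) + L₂/(3EI) = 4.667/EI.
Slope continuity at B: θ_0 = M_B·4.667/EI, so M_B = 582.1/4.667 = 124.7 kN·m (hogging).
Span AB, ΣM about A with M_B applied at B: R_B^{AB}·11 = 685.6 + 124.7, so R_B^{AB} = 73.66 kN and R_A = 83.1 − 73.66 = 9.436 kN.
Span BC, ΣM about C: R_B^{BC}·3 = 74.82 + 124.7, so R_B^{BC} = 66.52 kN and R_C = 66.8 − 66.52 = 0.284 kN.
R_B = 73.66 + 66.52 = 140.2 kN.

R_B = 140.2 kN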